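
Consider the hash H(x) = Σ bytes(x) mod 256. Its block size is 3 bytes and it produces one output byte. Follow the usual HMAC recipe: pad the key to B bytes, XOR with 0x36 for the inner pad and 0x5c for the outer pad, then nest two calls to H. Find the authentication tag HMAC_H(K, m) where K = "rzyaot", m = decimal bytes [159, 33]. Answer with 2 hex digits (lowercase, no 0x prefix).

78

Key "rzyaot" = 72 7a 79 61 6f 74 is 6 bytes > B = 3, so hash it first: H(key) = a9, then zero-pad to 3 bytes: K' = a9 00 00.
K' ⊕ ipad = 9f 36 36.  K' ⊕ opad = f5 5c 5c.
Inner input = (K'⊕ipad) ∥ m = 9f 36 36 ∥ 9f 21.
Inner hash: sum = 159+54+54+159+33 = 459; mod 256 = 203 → cb.
Outer input = (K'⊕opad) ∥ inner = f5 5c 5c ∥ cb.
Outer hash (tag): sum = 245+92+92+203 = 632; mod 256 = 120 → 78.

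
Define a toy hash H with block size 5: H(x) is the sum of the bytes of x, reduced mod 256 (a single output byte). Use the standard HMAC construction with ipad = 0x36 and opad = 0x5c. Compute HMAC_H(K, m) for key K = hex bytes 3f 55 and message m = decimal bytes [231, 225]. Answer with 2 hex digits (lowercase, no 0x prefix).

56

Key hex bytes 3f 55 is 2 bytes ≤ B = 5; zero-pad to 5 bytes: K' = 3f 55 00 00 00.
K' ⊕ ipad = 09 63 36 36 36.  K' ⊕ opad = 63 09 5c 5c 5c.
Inner input = (K'⊕ipad) ∥ m = 09 63 36 36 36 ∥ e7 e1.
Inner hash: sum = 9+99+54+54+54+231+225 = 726; mod 256 = 214 → d6.
Outer input = (K'⊕opad) ∥ inner = 63 09 5c 5c 5c ∥ d6.
Outer hash (tag): sum = 99+9+92+92+92+214 = 598; mod 256 = 86 → 56.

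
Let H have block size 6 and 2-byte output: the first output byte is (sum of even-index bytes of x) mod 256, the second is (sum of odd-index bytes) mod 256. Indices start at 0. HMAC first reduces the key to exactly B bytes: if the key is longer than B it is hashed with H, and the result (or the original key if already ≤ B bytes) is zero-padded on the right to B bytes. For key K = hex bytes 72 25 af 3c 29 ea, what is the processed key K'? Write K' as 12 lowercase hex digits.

Key hex bytes 72 25 af 3c 29 ea is exactly B = 6 bytes: K' = 72 25 af 3c 29 ea.

7225af3c29ea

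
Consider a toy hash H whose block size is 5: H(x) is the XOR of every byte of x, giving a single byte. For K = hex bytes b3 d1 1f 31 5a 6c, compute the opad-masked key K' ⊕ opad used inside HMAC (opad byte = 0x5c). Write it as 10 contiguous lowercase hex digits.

Key hex bytes b3 d1 1f 31 5a 6c is 6 bytes > B = 5, so hash it first: H(key) = 7a, then zero-pad to 5 bytes: K' = 7a 00 00 00 00.
XOR each byte with 0x5c: 7a⊕5c=26, 00⊕5c=5c, 00⊕5c=5c, 00⊕5c=5c, 00⊕5c=5c.

265c5c5c5c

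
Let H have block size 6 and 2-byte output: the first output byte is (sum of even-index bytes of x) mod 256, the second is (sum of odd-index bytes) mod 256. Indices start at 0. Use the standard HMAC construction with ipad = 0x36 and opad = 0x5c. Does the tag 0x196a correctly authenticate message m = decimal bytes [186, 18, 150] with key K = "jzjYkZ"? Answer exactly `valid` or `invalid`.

invalid

Key "jzjYkZ" = 6a 7a 6a 59 6b 5a is exactly B = 6 bytes: K' = 6a 7a 6a 59 6b 5a.
K' ⊕ ipad = 5c 4c 5c 6f 5d 6c; K' ⊕ opad = 36 26 36 05 37 06.
Inner hash: even-index sum = 613 mod 256 = 101; odd-index sum = 313 mod 256 = 57 → 65 39.
Outer hash (recomputed tag): even-index sum = 264 mod 256 = 8; odd-index sum = 106 mod 256 = 106 → 08 6a.
Recomputed tag = 086a; claimed = 196a → mismatch.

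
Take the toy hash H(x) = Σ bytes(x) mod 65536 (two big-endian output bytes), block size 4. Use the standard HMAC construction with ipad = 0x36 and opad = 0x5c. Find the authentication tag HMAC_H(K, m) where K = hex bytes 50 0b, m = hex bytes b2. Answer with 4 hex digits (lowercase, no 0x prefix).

Key hex bytes 50 0b is 2 bytes ≤ B = 4; zero-pad to 4 bytes: K' = 50 0b 00 00.
K' ⊕ ipad = 66 3d 36 36.  K' ⊕ opad = 0c 57 5c 5c.
Inner input = (K'⊕ipad) ∥ m = 66 3d 36 36 ∥ b2.
Inner hash: sum = 102+61+54+54+178 = 449 → 01 c1.
Outer input = (K'⊕opad) ∥ inner = 0c 57 5c 5c ∥ 01 c1.
Outer hash (tag): sum = 12+87+92+92+1+193 = 477 → 01 dd.

01dd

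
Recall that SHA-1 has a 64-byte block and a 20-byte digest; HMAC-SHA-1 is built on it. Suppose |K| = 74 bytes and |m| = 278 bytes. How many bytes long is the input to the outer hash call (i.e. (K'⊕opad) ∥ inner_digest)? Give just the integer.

84

Key is 74 > 64 bytes, so it is hashed to 20 bytes then zero-padded to 64: |K'| = 64.
Outer input = (K'⊕opad) ∥ H(inner) → 64 + 20 = 84 bytes.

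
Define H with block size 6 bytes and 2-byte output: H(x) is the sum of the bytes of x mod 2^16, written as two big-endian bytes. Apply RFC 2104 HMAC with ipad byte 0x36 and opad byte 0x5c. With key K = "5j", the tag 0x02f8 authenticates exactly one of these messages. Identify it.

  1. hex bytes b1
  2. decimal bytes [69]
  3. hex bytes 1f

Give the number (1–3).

Key "5j" = 35 6a is 2 bytes ≤ B = 6; zero-pad to 6 bytes: K' = 35 6a 00 00 00 00.
K' ⊕ ipad = 03 5c 36 36 36 36; K' ⊕ opad = 69 36 5c 5c 5c 5c.
m1: inner = H(03 5c 36 36 36 36 b1) = 01 e8; tag = H(69 36 5c 5c 5c 5c 01 e8) = 02f8 ← matches
m2: inner = H(03 5c 36 36 36 36 45) = 01 7c; tag = H(69 36 5c 5c 5c 5c 01 7c) = 028c
m3: inner = H(03 5c 36 36 36 36 1f) = 01 56; tag = H(69 36 5c 5c 5c 5c 01 56) = 0266

1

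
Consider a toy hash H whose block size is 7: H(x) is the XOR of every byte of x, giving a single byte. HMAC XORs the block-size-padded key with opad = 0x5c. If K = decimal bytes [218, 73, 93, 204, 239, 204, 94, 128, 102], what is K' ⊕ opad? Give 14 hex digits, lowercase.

Key decimal bytes [218, 73, 93, 204, 239, 204, 94, 128, 102] = da 49 5d cc ef cc 5e 80 66 is 9 bytes > B = 7, so hash it first: H(key) = 99, then zero-pad to 7 bytes: K' = 99 00 00 00 00 00 00.
XOR each byte with 0x5c: 99⊕5c=c5, 00⊕5c=5c, 00⊕5c=5c, 00⊕5c=5c, 00⊕5c=5c, 00⊕5c=5c, 00⊕5c=5c.

c55c5c5c5c5c5c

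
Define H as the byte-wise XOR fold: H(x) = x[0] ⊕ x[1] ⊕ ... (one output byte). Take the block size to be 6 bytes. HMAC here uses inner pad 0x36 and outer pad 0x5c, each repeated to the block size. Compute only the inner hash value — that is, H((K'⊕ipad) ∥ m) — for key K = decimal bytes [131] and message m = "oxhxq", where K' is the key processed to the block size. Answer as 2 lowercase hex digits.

f5

Key decimal bytes [131] = 83 is 1 byte ≤ B = 6; zero-pad to 6 bytes: K' = 83 00 00 00 00 00.
K' ⊕ ipad = b5 36 36 36 36 36.
Inner input = b5 36 36 36 36 36 ∥ 6f 78 68 78 71.
Inner hash: XOR b5⊕36⊕36⊕36⊕36⊕36⊕6f⊕78⊕68⊕78⊕71 = f5.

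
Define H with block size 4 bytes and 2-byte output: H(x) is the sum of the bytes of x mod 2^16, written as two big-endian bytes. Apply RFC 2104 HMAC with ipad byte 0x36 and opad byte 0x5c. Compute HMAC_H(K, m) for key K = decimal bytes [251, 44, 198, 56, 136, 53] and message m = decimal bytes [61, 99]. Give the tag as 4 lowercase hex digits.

01ea

Key decimal bytes [251, 44, 198, 56, 136, 53] = fb 2c c6 38 88 35 is 6 bytes > B = 4, so hash it first: H(key) = 02 e2, then zero-pad to 4 bytes: K' = 02 e2 00 00.
K' ⊕ ipad = 34 d4 36 36.  K' ⊕ opad = 5e be 5c 5c.
Inner input = (K'⊕ipad) ∥ m = 34 d4 36 36 ∥ 3d 63.
Inner hash: sum = 52+212+54+54+61+99 = 532 → 02 14.
Outer input = (K'⊕opad) ∥ inner = 5e be 5c 5c ∥ 02 14.
Outer hash (tag): sum = 94+190+92+92+2+20 = 490 → 01 ea.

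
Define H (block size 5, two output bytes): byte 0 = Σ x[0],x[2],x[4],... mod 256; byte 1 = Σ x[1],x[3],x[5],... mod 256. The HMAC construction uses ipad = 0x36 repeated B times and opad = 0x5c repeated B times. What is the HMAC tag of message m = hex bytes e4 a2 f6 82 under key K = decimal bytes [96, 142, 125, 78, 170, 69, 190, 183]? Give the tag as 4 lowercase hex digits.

cfe3

Key decimal bytes [96, 142, 125, 78, 170, 69, 190, 183] = 60 8e 7d 4e aa 45 be b7 is 8 bytes > B = 5, so hash it first: H(key) = 45 d8, then zero-pad to 5 bytes: K' = 45 d8 00 00 00.
K' ⊕ ipad = 73 ee 36 36 36.  K' ⊕ opad = 19 84 5c 5c 5c.
Inner input = (K'⊕ipad) ∥ m = 73 ee 36 36 36 ∥ e4 a2 f6 82.
Inner hash: even-index sum = 515 mod 256 = 3; odd-index sum = 766 mod 256 = 254 → 03 fe.
Outer input = (K'⊕opad) ∥ inner = 19 84 5c 5c 5c ∥ 03 fe.
Outer hash (tag): even-index sum = 463 mod 256 = 207; odd-index sum = 227 mod 256 = 227 → cf e3.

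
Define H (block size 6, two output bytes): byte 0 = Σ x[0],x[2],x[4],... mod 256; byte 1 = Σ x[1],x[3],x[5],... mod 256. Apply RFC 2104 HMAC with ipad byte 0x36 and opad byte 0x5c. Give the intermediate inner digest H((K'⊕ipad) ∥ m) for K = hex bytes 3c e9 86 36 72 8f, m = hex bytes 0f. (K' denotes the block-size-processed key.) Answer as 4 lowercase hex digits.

Key hex bytes 3c e9 86 36 72 8f is exactly B = 6 bytes: K' = 3c e9 86 36 72 8f.
K' ⊕ ipad = 0a df b0 00 44 b9.
Inner input = 0a df b0 00 44 b9 ∥ 0f.
Inner hash: even-index sum = 269 mod 256 = 13; odd-index sum = 408 mod 256 = 152 → 0d 98.

0d98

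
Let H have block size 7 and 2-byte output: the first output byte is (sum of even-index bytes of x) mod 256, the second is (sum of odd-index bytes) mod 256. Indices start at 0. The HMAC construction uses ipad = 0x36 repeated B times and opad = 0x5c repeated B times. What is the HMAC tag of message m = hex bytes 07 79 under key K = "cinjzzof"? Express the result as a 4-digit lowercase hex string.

f24e

Key "cinjzzof" = 63 69 6e 6a 7a 7a 6f 66 is 8 bytes > B = 7, so hash it first: H(key) = ba b3, then zero-pad to 7 bytes: K' = ba b3 00 00 00 00 00.
K' ⊕ ipad = 8c 85 36 36 36 36 36.  K' ⊕ opad = e6 ef 5c 5c 5c 5c 5c.
Inner input = (K'⊕ipad) ∥ m = 8c 85 36 36 36 36 36 ∥ 07 79.
Inner hash: even-index sum = 423 mod 256 = 167; odd-index sum = 248 mod 256 = 248 → a7 f8.
Outer input = (K'⊕opad) ∥ inner = e6 ef 5c 5c 5c 5c 5c ∥ a7 f8.
Outer hash (tag): even-index sum = 754 mod 256 = 242; odd-index sum = 590 mod 256 = 78 → f2 4e.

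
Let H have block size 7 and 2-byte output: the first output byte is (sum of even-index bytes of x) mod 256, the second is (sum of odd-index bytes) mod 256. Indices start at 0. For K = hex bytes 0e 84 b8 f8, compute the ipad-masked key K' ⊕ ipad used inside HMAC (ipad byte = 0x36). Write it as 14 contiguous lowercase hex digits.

Key hex bytes 0e 84 b8 f8 is 4 bytes ≤ B = 7; zero-pad to 7 bytes: K' = 0e 84 b8 f8 00 00 00.
XOR each byte with 0x36: 0e⊕36=38, 84⊕36=b2, b8⊕36=8e, f8⊕36=ce, 00⊕36=36, 00⊕36=36, 00⊕36=36.

38b28ece363636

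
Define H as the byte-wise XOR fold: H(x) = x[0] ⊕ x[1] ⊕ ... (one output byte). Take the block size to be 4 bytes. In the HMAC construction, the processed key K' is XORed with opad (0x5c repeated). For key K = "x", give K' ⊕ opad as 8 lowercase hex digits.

Key "x" = 78 is 1 byte ≤ B = 4; zero-pad to 4 bytes: K' = 78 00 00 00.
XOR each byte with 0x5c: 78⊕5c=24, 00⊕5c=5c, 00⊕5c=5c, 00⊕5c=5c.

245c5c5c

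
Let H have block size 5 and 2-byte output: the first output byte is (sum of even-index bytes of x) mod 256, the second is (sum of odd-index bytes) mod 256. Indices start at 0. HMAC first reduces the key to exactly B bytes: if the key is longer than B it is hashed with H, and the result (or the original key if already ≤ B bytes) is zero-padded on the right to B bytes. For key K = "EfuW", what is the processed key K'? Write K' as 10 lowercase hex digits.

4566755700

Key "EfuW" = 45 66 75 57 is 4 bytes ≤ B = 5; zero-pad to 5 bytes: K' = 45 66 75 57 00.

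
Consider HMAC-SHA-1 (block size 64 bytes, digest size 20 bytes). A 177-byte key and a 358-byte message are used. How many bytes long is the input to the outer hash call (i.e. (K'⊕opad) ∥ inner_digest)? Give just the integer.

Key is 177 > 64 bytes, so it is hashed to 20 bytes then zero-padded to 64: |K'| = 64.
Outer input = (K'⊕opad) ∥ H(inner) → 64 + 20 = 84 bytes.

84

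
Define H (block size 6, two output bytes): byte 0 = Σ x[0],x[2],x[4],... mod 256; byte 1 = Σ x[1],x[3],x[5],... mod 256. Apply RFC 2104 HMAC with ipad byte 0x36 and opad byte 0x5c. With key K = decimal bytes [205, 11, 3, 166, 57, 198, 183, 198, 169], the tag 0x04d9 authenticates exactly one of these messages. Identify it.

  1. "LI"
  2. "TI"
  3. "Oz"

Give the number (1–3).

1

Key decimal bytes [205, 11, 3, 166, 57, 198, 183, 198, 169] = cd 0b 03 a6 39 c6 b7 c6 a9 is 9 bytes > B = 6, so hash it first: H(key) = 69 3d, then zero-pad to 6 bytes: K' = 69 3d 00 00 00 00.
K' ⊕ ipad = 5f 0b 36 36 36 36; K' ⊕ opad = 35 61 5c 5c 5c 5c.
m1: inner = H(5f 0b 36 36 36 36 4c 49) = 17 c0; tag = H(35 61 5c 5c 5c 5c 17 c0) = 04d9 ← matches
m2: inner = H(5f 0b 36 36 36 36 54 49) = 1f c0; tag = H(35 61 5c 5c 5c 5c 1f c0) = 0cd9
m3: inner = H(5f 0b 36 36 36 36 4f 7a) = 1a f1; tag = H(35 61 5c 5c 5c 5c 1a f1) = 070a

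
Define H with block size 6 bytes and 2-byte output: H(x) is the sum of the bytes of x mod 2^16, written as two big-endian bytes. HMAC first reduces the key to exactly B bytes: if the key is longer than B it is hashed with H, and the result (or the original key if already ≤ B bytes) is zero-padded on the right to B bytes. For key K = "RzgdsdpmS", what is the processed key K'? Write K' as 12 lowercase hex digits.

|K| = 9 > B = 6, so first hash the key.
H(K): sum = 82+122+103+100+115+100+112+109+83 = 926 → 03 9e.
Zero-pad H(K) = 03 9e to 6 bytes: K' = 03 9e 00 00 00 00.

039e00000000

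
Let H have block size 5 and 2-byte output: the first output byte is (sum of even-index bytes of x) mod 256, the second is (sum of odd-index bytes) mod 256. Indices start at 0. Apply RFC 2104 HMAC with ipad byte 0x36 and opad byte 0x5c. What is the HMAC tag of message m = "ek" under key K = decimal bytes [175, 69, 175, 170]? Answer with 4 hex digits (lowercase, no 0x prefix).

Key decimal bytes [175, 69, 175, 170] = af 45 af aa is 4 bytes ≤ B = 5; zero-pad to 5 bytes: K' = af 45 af aa 00.
K' ⊕ ipad = 99 73 99 9c 36.  K' ⊕ opad = f3 19 f3 f6 5c.
Inner input = (K'⊕ipad) ∥ m = 99 73 99 9c 36 ∥ 65 6b.
Inner hash: even-index sum = 467 mod 256 = 211; odd-index sum = 372 mod 256 = 116 → d3 74.
Outer input = (K'⊕opad) ∥ inner = f3 19 f3 f6 5c ∥ d3 74.
Outer hash (tag): even-index sum = 694 mod 256 = 182; odd-index sum = 482 mod 256 = 226 → b6 e2.

b6e2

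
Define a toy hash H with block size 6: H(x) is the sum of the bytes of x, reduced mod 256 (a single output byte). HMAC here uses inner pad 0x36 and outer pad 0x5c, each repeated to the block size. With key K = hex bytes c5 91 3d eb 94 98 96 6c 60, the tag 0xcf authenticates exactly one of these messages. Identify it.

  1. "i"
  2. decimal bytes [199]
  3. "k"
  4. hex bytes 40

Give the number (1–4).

3

Key hex bytes c5 91 3d eb 94 98 96 6c 60 is 9 bytes > B = 6, so hash it first: H(key) = 0c, then zero-pad to 6 bytes: K' = 0c 00 00 00 00 00.
K' ⊕ ipad = 3a 36 36 36 36 36; K' ⊕ opad = 50 5c 5c 5c 5c 5c.
m1: inner = H(3a 36 36 36 36 36 69) = b1; tag = H(50 5c 5c 5c 5c 5c b1) = cd
m2: inner = H(3a 36 36 36 36 36 c7) = 0f; tag = H(50 5c 5c 5c 5c 5c 0f) = 2b
m3: inner = H(3a 36 36 36 36 36 6b) = b3; tag = H(50 5c 5c 5c 5c 5c b3) = cf ← matches
m4: inner = H(3a 36 36 36 36 36 40) = 88; tag = H(50 5c 5c 5c 5c 5c 88) = a4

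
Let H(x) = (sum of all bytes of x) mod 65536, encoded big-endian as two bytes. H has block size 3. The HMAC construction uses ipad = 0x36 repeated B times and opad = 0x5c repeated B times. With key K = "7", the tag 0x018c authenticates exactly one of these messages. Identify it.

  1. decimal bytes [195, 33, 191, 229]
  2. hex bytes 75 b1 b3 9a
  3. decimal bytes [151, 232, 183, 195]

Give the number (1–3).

3

Key "7" = 37 is 1 byte ≤ B = 3; zero-pad to 3 bytes: K' = 37 00 00.
K' ⊕ ipad = 01 36 36; K' ⊕ opad = 6b 5c 5c.
m1: inner = H(01 36 36 c3 21 bf e5) = 02 f5; tag = H(6b 5c 5c 02 f5) = 021a
m2: inner = H(01 36 36 75 b1 b3 9a) = 02 e0; tag = H(6b 5c 5c 02 e0) = 0205
m3: inner = H(01 36 36 97 e8 b7 c3) = 03 66; tag = H(6b 5c 5c 03 66) = 018c ← matches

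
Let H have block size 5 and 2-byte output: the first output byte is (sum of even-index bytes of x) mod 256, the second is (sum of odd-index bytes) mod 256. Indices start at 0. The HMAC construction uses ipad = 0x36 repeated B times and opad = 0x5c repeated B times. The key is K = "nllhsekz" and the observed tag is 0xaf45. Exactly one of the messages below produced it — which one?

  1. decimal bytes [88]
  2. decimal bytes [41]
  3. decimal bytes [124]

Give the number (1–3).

Key "nllhsekz" = 6e 6c 6c 68 73 65 6b 7a is 8 bytes > B = 5, so hash it first: H(key) = b8 b3, then zero-pad to 5 bytes: K' = b8 b3 00 00 00.
K' ⊕ ipad = 8e 85 36 36 36; K' ⊕ opad = e4 ef 5c 5c 5c.
m1: inner = H(8e 85 36 36 36 58) = fa 13; tag = H(e4 ef 5c 5c 5c fa 13) = af45 ← matches
m2: inner = H(8e 85 36 36 36 29) = fa e4; tag = H(e4 ef 5c 5c 5c fa e4) = 8045
m3: inner = H(8e 85 36 36 36 7c) = fa 37; tag = H(e4 ef 5c 5c 5c fa 37) = d345

1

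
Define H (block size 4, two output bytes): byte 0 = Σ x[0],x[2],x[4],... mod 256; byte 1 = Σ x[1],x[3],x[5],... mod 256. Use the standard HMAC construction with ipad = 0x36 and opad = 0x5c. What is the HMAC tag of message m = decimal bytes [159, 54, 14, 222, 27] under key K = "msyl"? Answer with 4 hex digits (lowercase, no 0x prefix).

Key "msyl" = 6d 73 79 6c is exactly B = 4 bytes: K' = 6d 73 79 6c.
K' ⊕ ipad = 5b 45 4f 5a.  K' ⊕ opad = 31 2f 25 30.
Inner input = (K'⊕ipad) ∥ m = 5b 45 4f 5a ∥ 9f 36 0e de 1b.
Inner hash: even-index sum = 370 mod 256 = 114; odd-index sum = 435 mod 256 = 179 → 72 b3.
Outer input = (K'⊕opad) ∥ inner = 31 2f 25 30 ∥ 72 b3.
Outer hash (tag): even-index sum = 200 mod 256 = 200; odd-index sum = 274 mod 256 = 18 → c8 12.

c812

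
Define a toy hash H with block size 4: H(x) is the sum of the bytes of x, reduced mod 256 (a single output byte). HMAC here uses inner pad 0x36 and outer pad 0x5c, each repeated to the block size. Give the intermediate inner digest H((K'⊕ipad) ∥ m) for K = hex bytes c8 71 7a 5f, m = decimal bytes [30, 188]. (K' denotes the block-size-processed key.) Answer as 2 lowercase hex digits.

Key hex bytes c8 71 7a 5f is exactly B = 4 bytes: K' = c8 71 7a 5f.
K' ⊕ ipad = fe 47 4c 69.
Inner input = fe 47 4c 69 ∥ 1e bc.
Inner hash: sum = 254+71+76+105+30+188 = 724; mod 256 = 212 → d4.

d4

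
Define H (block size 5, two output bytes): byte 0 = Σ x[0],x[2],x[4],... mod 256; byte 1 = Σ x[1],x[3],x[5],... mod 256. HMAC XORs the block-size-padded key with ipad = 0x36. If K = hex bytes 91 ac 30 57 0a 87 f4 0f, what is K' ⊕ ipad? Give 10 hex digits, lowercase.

Key hex bytes 91 ac 30 57 0a 87 f4 0f is 8 bytes > B = 5, so hash it first: H(key) = bf 99, then zero-pad to 5 bytes: K' = bf 99 00 00 00.
XOR each byte with 0x36: bf⊕36=89, 99⊕36=af, 00⊕36=36, 00⊕36=36, 00⊕36=36.

89af363636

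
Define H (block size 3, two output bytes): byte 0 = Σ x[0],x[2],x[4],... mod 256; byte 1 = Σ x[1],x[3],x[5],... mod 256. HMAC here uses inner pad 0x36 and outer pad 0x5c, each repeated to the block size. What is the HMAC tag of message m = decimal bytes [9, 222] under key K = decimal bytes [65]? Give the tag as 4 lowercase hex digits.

Key decimal bytes [65] = 41 is 1 byte ≤ B = 3; zero-pad to 3 bytes: K' = 41 00 00.
K' ⊕ ipad = 77 36 36.  K' ⊕ opad = 1d 5c 5c.
Inner input = (K'⊕ipad) ∥ m = 77 36 36 ∥ 09 de.
Inner hash: even-index sum = 395 mod 256 = 139; odd-index sum = 63 mod 256 = 63 → 8b 3f.
Outer input = (K'⊕opad) ∥ inner = 1d 5c 5c ∥ 8b 3f.
Outer hash (tag): even-index sum = 184 mod 256 = 184; odd-index sum = 231 mod 256 = 231 → b8 e7.

b8e7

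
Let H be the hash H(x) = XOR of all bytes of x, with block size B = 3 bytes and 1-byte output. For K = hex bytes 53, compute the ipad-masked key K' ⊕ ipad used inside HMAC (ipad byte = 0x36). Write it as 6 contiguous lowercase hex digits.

Key hex bytes 53 is 1 byte ≤ B = 3; zero-pad to 3 bytes: K' = 53 00 00.
XOR each byte with 0x36: 53⊕36=65, 00⊕36=36, 00⊕36=36.

653636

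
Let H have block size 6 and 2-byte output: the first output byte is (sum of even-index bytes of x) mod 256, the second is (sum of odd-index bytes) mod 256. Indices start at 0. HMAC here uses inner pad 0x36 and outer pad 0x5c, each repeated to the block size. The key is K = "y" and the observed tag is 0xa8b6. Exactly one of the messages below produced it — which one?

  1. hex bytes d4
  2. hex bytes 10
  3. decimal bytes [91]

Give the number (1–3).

Key "y" = 79 is 1 byte ≤ B = 6; zero-pad to 6 bytes: K' = 79 00 00 00 00 00.
K' ⊕ ipad = 4f 36 36 36 36 36; K' ⊕ opad = 25 5c 5c 5c 5c 5c.
m1: inner = H(4f 36 36 36 36 36 d4) = 8f a2; tag = H(25 5c 5c 5c 5c 5c 8f a2) = 6cb6
m2: inner = H(4f 36 36 36 36 36 10) = cb a2; tag = H(25 5c 5c 5c 5c 5c cb a2) = a8b6 ← matches
m3: inner = H(4f 36 36 36 36 36 5b) = 16 a2; tag = H(25 5c 5c 5c 5c 5c 16 a2) = f3b6

2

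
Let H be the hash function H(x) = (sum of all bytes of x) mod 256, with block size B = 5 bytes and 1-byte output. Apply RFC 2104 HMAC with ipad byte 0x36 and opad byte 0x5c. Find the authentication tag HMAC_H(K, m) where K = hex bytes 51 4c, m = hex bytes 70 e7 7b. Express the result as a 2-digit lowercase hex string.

86

Key hex bytes 51 4c is 2 bytes ≤ B = 5; zero-pad to 5 bytes: K' = 51 4c 00 00 00.
K' ⊕ ipad = 67 7a 36 36 36.  K' ⊕ opad = 0d 10 5c 5c 5c.
Inner input = (K'⊕ipad) ∥ m = 67 7a 36 36 36 ∥ 70 e7 7b.
Inner hash: sum = 103+122+54+54+54+112+231+123 = 853; mod 256 = 85 → 55.
Outer input = (K'⊕opad) ∥ inner = 0d 10 5c 5c 5c ∥ 55.
Outer hash (tag): sum = 13+16+92+92+92+85 = 390; mod 256 = 134 → 86.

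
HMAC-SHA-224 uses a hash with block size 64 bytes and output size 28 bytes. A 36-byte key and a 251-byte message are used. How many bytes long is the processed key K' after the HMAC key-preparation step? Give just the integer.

Key is 36 ≤ 64 bytes, zero-padded: |K'| = 64.

64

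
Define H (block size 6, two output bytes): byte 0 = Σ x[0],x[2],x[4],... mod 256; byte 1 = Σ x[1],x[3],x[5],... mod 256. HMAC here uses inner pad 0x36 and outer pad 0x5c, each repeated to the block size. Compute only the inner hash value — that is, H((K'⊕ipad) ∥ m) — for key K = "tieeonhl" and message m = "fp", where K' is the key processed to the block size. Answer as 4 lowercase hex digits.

587a

Key "tieeonhl" = 74 69 65 65 6f 6e 68 6c is 8 bytes > B = 6, so hash it first: H(key) = b0 a8, then zero-pad to 6 bytes: K' = b0 a8 00 00 00 00.
K' ⊕ ipad = 86 9e 36 36 36 36.
Inner input = 86 9e 36 36 36 36 ∥ 66 70.
Inner hash: even-index sum = 344 mod 256 = 88; odd-index sum = 378 mod 256 = 122 → 58 7a.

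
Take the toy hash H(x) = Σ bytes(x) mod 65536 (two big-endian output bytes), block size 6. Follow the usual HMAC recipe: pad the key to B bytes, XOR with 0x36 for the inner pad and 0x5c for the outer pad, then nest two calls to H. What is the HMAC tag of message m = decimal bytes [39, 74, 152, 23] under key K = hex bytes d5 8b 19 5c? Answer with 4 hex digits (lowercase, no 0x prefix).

Key hex bytes d5 8b 19 5c is 4 bytes ≤ B = 6; zero-pad to 6 bytes: K' = d5 8b 19 5c 00 00.
K' ⊕ ipad = e3 bd 2f 6a 36 36.  K' ⊕ opad = 89 d7 45 00 5c 5c.
Inner input = (K'⊕ipad) ∥ m = e3 bd 2f 6a 36 36 ∥ 27 4a 98 17.
Inner hash: sum = 227+189+47+106+54+54+39+74+152+23 = 965 → 03 c5.
Outer input = (K'⊕opad) ∥ inner = 89 d7 45 00 5c 5c ∥ 03 c5.
Outer hash (tag): sum = 137+215+69+0+92+92+3+197 = 805 → 03 25.

0325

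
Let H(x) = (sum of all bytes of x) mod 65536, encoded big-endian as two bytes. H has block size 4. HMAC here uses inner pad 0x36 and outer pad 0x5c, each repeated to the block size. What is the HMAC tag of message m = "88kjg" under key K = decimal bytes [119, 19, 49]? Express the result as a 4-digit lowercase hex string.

0194

Key decimal bytes [119, 19, 49] = 77 13 31 is 3 bytes ≤ B = 4; zero-pad to 4 bytes: K' = 77 13 31 00.
K' ⊕ ipad = 41 25 07 36.  K' ⊕ opad = 2b 4f 6d 5c.
Inner input = (K'⊕ipad) ∥ m = 41 25 07 36 ∥ 38 38 6b 6a 67.
Inner hash: sum = 65+37+7+54+56+56+107+106+103 = 591 → 02 4f.
Outer input = (K'⊕opad) ∥ inner = 2b 4f 6d 5c ∥ 02 4f.
Outer hash (tag): sum = 43+79+109+92+2+79 = 404 → 01 94.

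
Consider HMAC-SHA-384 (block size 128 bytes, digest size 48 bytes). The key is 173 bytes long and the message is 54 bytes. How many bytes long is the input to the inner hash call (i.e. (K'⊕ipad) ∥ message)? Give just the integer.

Key is 173 > 128 bytes, so it is hashed to 48 bytes then zero-padded to 128: |K'| = 128.
Inner input = (K'⊕ipad) ∥ m → 128 + 54 = 182 bytes.

182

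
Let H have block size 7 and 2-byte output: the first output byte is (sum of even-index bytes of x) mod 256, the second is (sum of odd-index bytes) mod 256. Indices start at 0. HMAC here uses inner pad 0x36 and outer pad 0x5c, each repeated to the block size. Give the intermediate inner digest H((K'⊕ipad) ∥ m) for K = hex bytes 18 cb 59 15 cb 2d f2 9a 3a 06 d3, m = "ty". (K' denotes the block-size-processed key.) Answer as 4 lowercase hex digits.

Key hex bytes 18 cb 59 15 cb 2d f2 9a 3a 06 d3 is 11 bytes > B = 7, so hash it first: H(key) = 3b ad, then zero-pad to 7 bytes: K' = 3b ad 00 00 00 00 00.
K' ⊕ ipad = 0d 9b 36 36 36 36 36.
Inner input = 0d 9b 36 36 36 36 36 ∥ 74 79.
Inner hash: even-index sum = 296 mod 256 = 40; odd-index sum = 379 mod 256 = 123 → 28 7b.

287b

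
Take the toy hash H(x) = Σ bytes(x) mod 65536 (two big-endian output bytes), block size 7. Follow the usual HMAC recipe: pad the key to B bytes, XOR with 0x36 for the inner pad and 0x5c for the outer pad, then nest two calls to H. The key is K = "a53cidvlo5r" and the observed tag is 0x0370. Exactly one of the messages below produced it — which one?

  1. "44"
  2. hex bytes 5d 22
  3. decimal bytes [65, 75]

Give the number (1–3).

Key "a53cidvlo5r" = 61 35 33 63 69 64 76 6c 6f 35 72 is 11 bytes > B = 7, so hash it first: H(key) = 03 f1, then zero-pad to 7 bytes: K' = 03 f1 00 00 00 00 00.
K' ⊕ ipad = 35 c7 36 36 36 36 36; K' ⊕ opad = 5f ad 5c 5c 5c 5c 5c.
m1: inner = H(35 c7 36 36 36 36 36 34 34) = 02 72; tag = H(5f ad 5c 5c 5c 5c 5c 02 72) = 034c
m2: inner = H(35 c7 36 36 36 36 36 5d 22) = 02 89; tag = H(5f ad 5c 5c 5c 5c 5c 02 89) = 0363
m3: inner = H(35 c7 36 36 36 36 36 41 4b) = 02 96; tag = H(5f ad 5c 5c 5c 5c 5c 02 96) = 0370 ← matches

3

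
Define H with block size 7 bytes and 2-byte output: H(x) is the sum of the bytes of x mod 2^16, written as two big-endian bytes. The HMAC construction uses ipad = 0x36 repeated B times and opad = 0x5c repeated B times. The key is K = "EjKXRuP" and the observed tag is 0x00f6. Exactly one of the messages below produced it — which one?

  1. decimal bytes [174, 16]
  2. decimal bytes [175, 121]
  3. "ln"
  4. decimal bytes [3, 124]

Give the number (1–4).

Key "EjKXRuP" = 45 6a 4b 58 52 75 50 is exactly B = 7 bytes: K' = 45 6a 4b 58 52 75 50.
K' ⊕ ipad = 73 5c 7d 6e 64 43 66; K' ⊕ opad = 19 36 17 04 0e 29 0c.
m1: inner = H(73 5c 7d 6e 64 43 66 ae 10) = 03 85; tag = H(19 36 17 04 0e 29 0c 03 85) = 0135
m2: inner = H(73 5c 7d 6e 64 43 66 af 79) = 03 ef; tag = H(19 36 17 04 0e 29 0c 03 ef) = 019f
m3: inner = H(73 5c 7d 6e 64 43 66 6c 6e) = 03 a1; tag = H(19 36 17 04 0e 29 0c 03 a1) = 0151
m4: inner = H(73 5c 7d 6e 64 43 66 03 7c) = 03 46; tag = H(19 36 17 04 0e 29 0c 03 46) = 00f6 ← matches

4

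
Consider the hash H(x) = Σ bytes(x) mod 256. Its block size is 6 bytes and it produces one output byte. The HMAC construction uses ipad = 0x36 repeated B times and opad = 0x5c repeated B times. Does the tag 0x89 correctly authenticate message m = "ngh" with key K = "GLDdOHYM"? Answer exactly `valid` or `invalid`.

Key "GLDdOHYM" = 47 4c 44 64 4f 48 59 4d is 8 bytes > B = 6, so hash it first: H(key) = 78, then zero-pad to 6 bytes: K' = 78 00 00 00 00 00.
K' ⊕ ipad = 4e 36 36 36 36 36; K' ⊕ opad = 24 5c 5c 5c 5c 5c.
Inner hash: sum = 78+54+54+54+54+54+110+103+104 = 665; mod 256 = 153 → 99.
Outer hash (recomputed tag): sum = 36+92+92+92+92+92+153 = 649; mod 256 = 137 → 89.
Recomputed tag = 89; claimed = 89 → match.

valid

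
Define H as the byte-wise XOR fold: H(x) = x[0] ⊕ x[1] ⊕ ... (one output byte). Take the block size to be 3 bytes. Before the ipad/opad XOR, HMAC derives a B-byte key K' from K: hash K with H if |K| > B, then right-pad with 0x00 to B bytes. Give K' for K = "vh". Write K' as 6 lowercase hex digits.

Key "vh" = 76 68 is 2 bytes ≤ B = 3; zero-pad to 3 bytes: K' = 76 68 00.

766800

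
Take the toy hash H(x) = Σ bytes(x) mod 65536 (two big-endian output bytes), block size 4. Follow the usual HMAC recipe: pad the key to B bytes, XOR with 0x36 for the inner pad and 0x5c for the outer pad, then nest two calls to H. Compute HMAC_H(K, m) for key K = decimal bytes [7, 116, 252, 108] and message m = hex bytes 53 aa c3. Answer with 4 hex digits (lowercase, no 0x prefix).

Key decimal bytes [7, 116, 252, 108] = 07 74 fc 6c is exactly B = 4 bytes: K' = 07 74 fc 6c.
K' ⊕ ipad = 31 42 ca 5a.  K' ⊕ opad = 5b 28 a0 30.
Inner input = (K'⊕ipad) ∥ m = 31 42 ca 5a ∥ 53 aa c3.
Inner hash: sum = 49+66+202+90+83+170+195 = 855 → 03 57.
Outer input = (K'⊕opad) ∥ inner = 5b 28 a0 30 ∥ 03 57.
Outer hash (tag): sum = 91+40+160+48+3+87 = 429 → 01 ad.

01ad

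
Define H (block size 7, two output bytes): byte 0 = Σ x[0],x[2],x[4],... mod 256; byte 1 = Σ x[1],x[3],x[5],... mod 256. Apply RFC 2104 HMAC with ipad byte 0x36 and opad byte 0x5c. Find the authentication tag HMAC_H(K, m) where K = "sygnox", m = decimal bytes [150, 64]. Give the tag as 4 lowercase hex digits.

Key "sygnox" = 73 79 67 6e 6f 78 is 6 bytes ≤ B = 7; zero-pad to 7 bytes: K' = 73 79 67 6e 6f 78 00.
K' ⊕ ipad = 45 4f 51 58 59 4e 36.  K' ⊕ opad = 2f 25 3b 32 33 24 5c.
Inner input = (K'⊕ipad) ∥ m = 45 4f 51 58 59 4e 36 ∥ 96 40.
Inner hash: even-index sum = 357 mod 256 = 101; odd-index sum = 395 mod 256 = 139 → 65 8b.
Outer input = (K'⊕opad) ∥ inner = 2f 25 3b 32 33 24 5c ∥ 65 8b.
Outer hash (tag): even-index sum = 388 mod 256 = 132; odd-index sum = 224 mod 256 = 224 → 84 e0.

84e0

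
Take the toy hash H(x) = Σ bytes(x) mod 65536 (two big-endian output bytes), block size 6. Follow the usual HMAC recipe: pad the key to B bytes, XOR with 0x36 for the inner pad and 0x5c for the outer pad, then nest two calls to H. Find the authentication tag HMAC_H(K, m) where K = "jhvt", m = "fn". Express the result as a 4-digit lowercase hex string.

Key "jhvt" = 6a 68 76 74 is 4 bytes ≤ B = 6; zero-pad to 6 bytes: K' = 6a 68 76 74 00 00.
K' ⊕ ipad = 5c 5e 40 42 36 36.  K' ⊕ opad = 36 34 2a 28 5c 5c.
Inner input = (K'⊕ipad) ∥ m = 5c 5e 40 42 36 36 ∥ 66 6e.
Inner hash: sum = 92+94+64+66+54+54+102+110 = 636 → 02 7c.
Outer input = (K'⊕opad) ∥ inner = 36 34 2a 28 5c 5c ∥ 02 7c.
Outer hash (tag): sum = 54+52+42+40+92+92+2+124 = 498 → 01 f2.

01f2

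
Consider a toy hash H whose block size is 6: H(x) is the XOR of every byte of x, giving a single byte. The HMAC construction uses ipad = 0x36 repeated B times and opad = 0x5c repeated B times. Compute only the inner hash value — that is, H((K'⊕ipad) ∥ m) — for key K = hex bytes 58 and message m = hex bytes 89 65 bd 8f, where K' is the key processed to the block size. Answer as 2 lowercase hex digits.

86

Key hex bytes 58 is 1 byte ≤ B = 6; zero-pad to 6 bytes: K' = 58 00 00 00 00 00.
K' ⊕ ipad = 6e 36 36 36 36 36.
Inner input = 6e 36 36 36 36 36 ∥ 89 65 bd 8f.
Inner hash: XOR 6e⊕36⊕36⊕36⊕36⊕36⊕89⊕65⊕bd⊕8f = 86.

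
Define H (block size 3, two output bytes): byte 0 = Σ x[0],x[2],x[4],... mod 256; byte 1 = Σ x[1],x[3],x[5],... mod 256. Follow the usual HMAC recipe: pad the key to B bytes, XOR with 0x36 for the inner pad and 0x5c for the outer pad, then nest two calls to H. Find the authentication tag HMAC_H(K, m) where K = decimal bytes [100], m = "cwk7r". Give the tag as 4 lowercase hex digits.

0a92

Key decimal bytes [100] = 64 is 1 byte ≤ B = 3; zero-pad to 3 bytes: K' = 64 00 00.
K' ⊕ ipad = 52 36 36.  K' ⊕ opad = 38 5c 5c.
Inner input = (K'⊕ipad) ∥ m = 52 36 36 ∥ 63 77 6b 37 72.
Inner hash: even-index sum = 310 mod 256 = 54; odd-index sum = 374 mod 256 = 118 → 36 76.
Outer input = (K'⊕opad) ∥ inner = 38 5c 5c ∥ 36 76.
Outer hash (tag): even-index sum = 266 mod 256 = 10; odd-index sum = 146 mod 256 = 146 → 0a 92.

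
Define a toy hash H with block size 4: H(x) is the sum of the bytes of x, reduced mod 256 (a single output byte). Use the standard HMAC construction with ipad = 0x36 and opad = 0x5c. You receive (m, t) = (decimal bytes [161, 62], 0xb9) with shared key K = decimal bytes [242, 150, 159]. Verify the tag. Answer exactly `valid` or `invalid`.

valid

Key decimal bytes [242, 150, 159] = f2 96 9f is 3 bytes ≤ B = 4; zero-pad to 4 bytes: K' = f2 96 9f 00.
K' ⊕ ipad = c4 a0 a9 36; K' ⊕ opad = ae ca c3 5c.
Inner hash: sum = 196+160+169+54+161+62 = 802; mod 256 = 34 → 22.
Outer hash (recomputed tag): sum = 174+202+195+92+34 = 697; mod 256 = 185 → b9.
Recomputed tag = b9; claimed = b9 → match.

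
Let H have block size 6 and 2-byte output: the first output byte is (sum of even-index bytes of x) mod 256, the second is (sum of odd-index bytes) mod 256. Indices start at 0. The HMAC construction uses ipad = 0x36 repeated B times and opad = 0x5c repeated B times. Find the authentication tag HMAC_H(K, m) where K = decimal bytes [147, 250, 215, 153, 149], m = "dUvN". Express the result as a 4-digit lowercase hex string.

261b

Key decimal bytes [147, 250, 215, 153, 149] = 93 fa d7 99 95 is 5 bytes ≤ B = 6; zero-pad to 6 bytes: K' = 93 fa d7 99 95 00.
K' ⊕ ipad = a5 cc e1 af a3 36.  K' ⊕ opad = cf a6 8b c5 c9 5c.
Inner input = (K'⊕ipad) ∥ m = a5 cc e1 af a3 36 ∥ 64 55 76 4e.
Inner hash: even-index sum = 771 mod 256 = 3; odd-index sum = 596 mod 256 = 84 → 03 54.
Outer input = (K'⊕opad) ∥ inner = cf a6 8b c5 c9 5c ∥ 03 54.
Outer hash (tag): even-index sum = 550 mod 256 = 38; odd-index sum = 539 mod 256 = 27 → 26 1b.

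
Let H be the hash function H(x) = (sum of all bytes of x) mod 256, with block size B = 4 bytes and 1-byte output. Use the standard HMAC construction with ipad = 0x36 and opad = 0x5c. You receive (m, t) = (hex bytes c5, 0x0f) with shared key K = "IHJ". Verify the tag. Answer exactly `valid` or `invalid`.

Key "IHJ" = 49 48 4a is 3 bytes ≤ B = 4; zero-pad to 4 bytes: K' = 49 48 4a 00.
K' ⊕ ipad = 7f 7e 7c 36; K' ⊕ opad = 15 14 16 5c.
Inner hash: sum = 127+126+124+54+197 = 628; mod 256 = 116 → 74.
Outer hash (recomputed tag): sum = 21+20+22+92+116 = 271; mod 256 = 15 → 0f.
Recomputed tag = 0f; claimed = 0f → match.

valid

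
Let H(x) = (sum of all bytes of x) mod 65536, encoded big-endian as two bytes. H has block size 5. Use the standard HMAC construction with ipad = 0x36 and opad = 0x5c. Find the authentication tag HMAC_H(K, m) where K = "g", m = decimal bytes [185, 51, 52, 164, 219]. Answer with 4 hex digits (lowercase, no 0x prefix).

Key "g" = 67 is 1 byte ≤ B = 5; zero-pad to 5 bytes: K' = 67 00 00 00 00.
K' ⊕ ipad = 51 36 36 36 36.  K' ⊕ opad = 3b 5c 5c 5c 5c.
Inner input = (K'⊕ipad) ∥ m = 51 36 36 36 36 ∥ b9 33 34 a4 db.
Inner hash: sum = 81+54+54+54+54+185+51+52+164+219 = 968 → 03 c8.
Outer input = (K'⊕opad) ∥ inner = 3b 5c 5c 5c 5c ∥ 03 c8.
Outer hash (tag): sum = 59+92+92+92+92+3+200 = 630 → 02 76.

0276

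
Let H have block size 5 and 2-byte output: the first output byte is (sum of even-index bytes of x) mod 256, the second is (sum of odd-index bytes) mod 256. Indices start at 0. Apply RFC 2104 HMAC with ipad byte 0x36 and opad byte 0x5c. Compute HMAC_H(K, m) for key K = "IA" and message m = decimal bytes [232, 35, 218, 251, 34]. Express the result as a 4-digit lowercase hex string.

5e82

Key "IA" = 49 41 is 2 bytes ≤ B = 5; zero-pad to 5 bytes: K' = 49 41 00 00 00.
K' ⊕ ipad = 7f 77 36 36 36.  K' ⊕ opad = 15 1d 5c 5c 5c.
Inner input = (K'⊕ipad) ∥ m = 7f 77 36 36 36 ∥ e8 23 da fb 22.
Inner hash: even-index sum = 521 mod 256 = 9; odd-index sum = 657 mod 256 = 145 → 09 91.
Outer input = (K'⊕opad) ∥ inner = 15 1d 5c 5c 5c ∥ 09 91.
Outer hash (tag): even-index sum = 350 mod 256 = 94; odd-index sum = 130 mod 256 = 130 → 5e 82.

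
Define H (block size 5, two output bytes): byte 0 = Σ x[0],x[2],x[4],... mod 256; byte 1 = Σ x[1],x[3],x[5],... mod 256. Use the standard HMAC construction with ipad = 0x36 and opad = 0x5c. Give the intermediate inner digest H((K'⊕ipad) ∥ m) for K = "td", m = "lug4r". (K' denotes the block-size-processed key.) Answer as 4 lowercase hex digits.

57cd

Key "td" = 74 64 is 2 bytes ≤ B = 5; zero-pad to 5 bytes: K' = 74 64 00 00 00.
K' ⊕ ipad = 42 52 36 36 36.
Inner input = 42 52 36 36 36 ∥ 6c 75 67 34 72.
Inner hash: even-index sum = 343 mod 256 = 87; odd-index sum = 461 mod 256 = 205 → 57 cd.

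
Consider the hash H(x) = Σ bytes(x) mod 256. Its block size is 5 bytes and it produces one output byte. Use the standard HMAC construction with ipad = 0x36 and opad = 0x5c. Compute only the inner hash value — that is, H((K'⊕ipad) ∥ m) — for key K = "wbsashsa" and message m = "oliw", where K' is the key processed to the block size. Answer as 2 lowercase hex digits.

fd

Key "wbsashsa" = 77 62 73 61 73 68 73 61 is 8 bytes > B = 5, so hash it first: H(key) = 5c, then zero-pad to 5 bytes: K' = 5c 00 00 00 00.
K' ⊕ ipad = 6a 36 36 36 36.
Inner input = 6a 36 36 36 36 ∥ 6f 6c 69 77.
Inner hash: sum = 106+54+54+54+54+111+108+105+119 = 765; mod 256 = 253 → fd.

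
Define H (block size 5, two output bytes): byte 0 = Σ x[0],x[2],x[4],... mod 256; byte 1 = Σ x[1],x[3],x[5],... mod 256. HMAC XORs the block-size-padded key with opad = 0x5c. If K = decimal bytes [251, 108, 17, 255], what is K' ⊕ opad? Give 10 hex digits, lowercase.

a7304da35c

Key decimal bytes [251, 108, 17, 255] = fb 6c 11 ff is 4 bytes ≤ B = 5; zero-pad to 5 bytes: K' = fb 6c 11 ff 00.
XOR each byte with 0x5c: fb⊕5c=a7, 6c⊕5c=30, 11⊕5c=4d, ff⊕5c=a3, 00⊕5c=5c.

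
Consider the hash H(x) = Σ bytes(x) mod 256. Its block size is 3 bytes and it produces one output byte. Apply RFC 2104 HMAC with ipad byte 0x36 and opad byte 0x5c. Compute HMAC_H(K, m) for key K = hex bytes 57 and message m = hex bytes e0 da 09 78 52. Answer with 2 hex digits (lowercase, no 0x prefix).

Key hex bytes 57 is 1 byte ≤ B = 3; zero-pad to 3 bytes: K' = 57 00 00.
K' ⊕ ipad = 61 36 36.  K' ⊕ opad = 0b 5c 5c.
Inner input = (K'⊕ipad) ∥ m = 61 36 36 ∥ e0 da 09 78 52.
Inner hash: sum = 97+54+54+224+218+9+120+82 = 858; mod 256 = 90 → 5a.
Outer input = (K'⊕opad) ∥ inner = 0b 5c 5c ∥ 5a.
Outer hash (tag): sum = 11+92+92+90 = 285; mod 256 = 29 → 1d.

1d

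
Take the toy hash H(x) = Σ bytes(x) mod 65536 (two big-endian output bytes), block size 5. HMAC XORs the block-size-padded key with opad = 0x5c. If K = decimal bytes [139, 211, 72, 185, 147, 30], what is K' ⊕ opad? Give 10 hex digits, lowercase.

Key decimal bytes [139, 211, 72, 185, 147, 30] = 8b d3 48 b9 93 1e is 6 bytes > B = 5, so hash it first: H(key) = 03 10, then zero-pad to 5 bytes: K' = 03 10 00 00 00.
XOR each byte with 0x5c: 03⊕5c=5f, 10⊕5c=4c, 00⊕5c=5c, 00⊕5c=5c, 00⊕5c=5c.

5f4c5c5c5c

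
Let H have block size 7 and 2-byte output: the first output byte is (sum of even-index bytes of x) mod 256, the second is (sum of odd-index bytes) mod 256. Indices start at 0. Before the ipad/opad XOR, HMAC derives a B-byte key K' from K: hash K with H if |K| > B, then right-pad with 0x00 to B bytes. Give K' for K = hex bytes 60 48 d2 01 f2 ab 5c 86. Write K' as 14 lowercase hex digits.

|K| = 8 > B = 7, so first hash the key.
H(K): even-index sum = 640 mod 256 = 128; odd-index sum = 378 mod 256 = 122 → 80 7a.
Zero-pad H(K) = 80 7a to 7 bytes: K' = 80 7a 00 00 00 00 00.

807a0000000000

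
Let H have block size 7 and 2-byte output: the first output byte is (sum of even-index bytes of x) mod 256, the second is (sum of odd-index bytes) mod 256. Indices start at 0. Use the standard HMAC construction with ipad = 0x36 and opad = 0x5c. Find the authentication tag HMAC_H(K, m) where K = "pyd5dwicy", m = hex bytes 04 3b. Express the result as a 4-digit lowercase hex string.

8895

Key "pyd5dwicy" = 70 79 64 35 64 77 69 63 79 is 9 bytes > B = 7, so hash it first: H(key) = 1a 88, then zero-pad to 7 bytes: K' = 1a 88 00 00 00 00 00.
K' ⊕ ipad = 2c be 36 36 36 36 36.  K' ⊕ opad = 46 d4 5c 5c 5c 5c 5c.
Inner input = (K'⊕ipad) ∥ m = 2c be 36 36 36 36 36 ∥ 04 3b.
Inner hash: even-index sum = 265 mod 256 = 9; odd-index sum = 302 mod 256 = 46 → 09 2e.
Outer input = (K'⊕opad) ∥ inner = 46 d4 5c 5c 5c 5c 5c ∥ 09 2e.
Outer hash (tag): even-index sum = 392 mod 256 = 136; odd-index sum = 405 mod 256 = 149 → 88 95.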